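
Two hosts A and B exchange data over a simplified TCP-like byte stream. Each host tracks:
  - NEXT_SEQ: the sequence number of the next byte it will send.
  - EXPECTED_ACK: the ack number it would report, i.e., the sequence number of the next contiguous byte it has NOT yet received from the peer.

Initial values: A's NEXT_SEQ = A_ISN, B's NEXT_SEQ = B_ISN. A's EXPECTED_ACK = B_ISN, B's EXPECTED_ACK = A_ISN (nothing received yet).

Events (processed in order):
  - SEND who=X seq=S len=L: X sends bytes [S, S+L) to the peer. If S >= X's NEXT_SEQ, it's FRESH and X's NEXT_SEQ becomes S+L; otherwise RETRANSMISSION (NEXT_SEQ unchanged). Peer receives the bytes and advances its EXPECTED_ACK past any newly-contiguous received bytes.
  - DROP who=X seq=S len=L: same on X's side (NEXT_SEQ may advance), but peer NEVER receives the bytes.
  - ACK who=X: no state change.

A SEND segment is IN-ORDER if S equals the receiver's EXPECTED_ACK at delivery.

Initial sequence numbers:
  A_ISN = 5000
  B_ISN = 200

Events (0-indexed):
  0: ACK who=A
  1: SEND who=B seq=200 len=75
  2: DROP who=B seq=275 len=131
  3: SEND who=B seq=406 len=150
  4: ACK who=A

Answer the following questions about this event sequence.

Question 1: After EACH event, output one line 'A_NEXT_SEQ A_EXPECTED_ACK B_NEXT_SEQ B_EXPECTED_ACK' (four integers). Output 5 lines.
5000 200 200 5000
5000 275 275 5000
5000 275 406 5000
5000 275 556 5000
5000 275 556 5000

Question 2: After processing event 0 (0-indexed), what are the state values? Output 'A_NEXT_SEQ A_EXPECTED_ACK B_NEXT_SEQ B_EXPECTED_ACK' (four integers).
After event 0: A_seq=5000 A_ack=200 B_seq=200 B_ack=5000

5000 200 200 5000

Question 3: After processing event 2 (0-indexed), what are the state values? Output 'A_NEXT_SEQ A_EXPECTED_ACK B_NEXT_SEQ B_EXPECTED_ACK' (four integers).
After event 0: A_seq=5000 A_ack=200 B_seq=200 B_ack=5000
After event 1: A_seq=5000 A_ack=275 B_seq=275 B_ack=5000
After event 2: A_seq=5000 A_ack=275 B_seq=406 B_ack=5000

5000 275 406 5000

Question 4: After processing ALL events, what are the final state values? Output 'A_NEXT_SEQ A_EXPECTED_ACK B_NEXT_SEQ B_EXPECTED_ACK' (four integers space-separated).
Answer: 5000 275 556 5000

Derivation:
After event 0: A_seq=5000 A_ack=200 B_seq=200 B_ack=5000
After event 1: A_seq=5000 A_ack=275 B_seq=275 B_ack=5000
After event 2: A_seq=5000 A_ack=275 B_seq=406 B_ack=5000
After event 3: A_seq=5000 A_ack=275 B_seq=556 B_ack=5000
After event 4: A_seq=5000 A_ack=275 B_seq=556 B_ack=5000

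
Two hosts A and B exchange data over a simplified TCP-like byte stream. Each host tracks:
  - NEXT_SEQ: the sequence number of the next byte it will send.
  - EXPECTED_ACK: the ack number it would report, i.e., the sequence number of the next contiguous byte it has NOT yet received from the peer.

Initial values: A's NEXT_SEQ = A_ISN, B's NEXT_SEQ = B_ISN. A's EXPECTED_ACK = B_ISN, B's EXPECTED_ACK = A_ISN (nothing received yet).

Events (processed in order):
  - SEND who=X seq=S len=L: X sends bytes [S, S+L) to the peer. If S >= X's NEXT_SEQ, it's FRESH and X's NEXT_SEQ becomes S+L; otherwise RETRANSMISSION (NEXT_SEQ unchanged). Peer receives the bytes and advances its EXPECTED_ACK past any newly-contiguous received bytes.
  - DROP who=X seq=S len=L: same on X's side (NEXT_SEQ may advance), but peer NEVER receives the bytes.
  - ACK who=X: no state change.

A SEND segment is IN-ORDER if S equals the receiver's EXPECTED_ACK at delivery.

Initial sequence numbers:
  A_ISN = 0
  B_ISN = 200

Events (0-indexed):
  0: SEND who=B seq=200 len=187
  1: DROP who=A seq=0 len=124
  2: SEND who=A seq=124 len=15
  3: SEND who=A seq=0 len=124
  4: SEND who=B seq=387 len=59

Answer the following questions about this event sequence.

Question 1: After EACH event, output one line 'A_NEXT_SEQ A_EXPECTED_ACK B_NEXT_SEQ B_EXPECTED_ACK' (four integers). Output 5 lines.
0 387 387 0
124 387 387 0
139 387 387 0
139 387 387 139
139 446 446 139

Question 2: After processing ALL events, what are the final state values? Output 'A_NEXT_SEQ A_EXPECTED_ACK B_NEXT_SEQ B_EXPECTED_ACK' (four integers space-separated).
Answer: 139 446 446 139

Derivation:
After event 0: A_seq=0 A_ack=387 B_seq=387 B_ack=0
After event 1: A_seq=124 A_ack=387 B_seq=387 B_ack=0
After event 2: A_seq=139 A_ack=387 B_seq=387 B_ack=0
After event 3: A_seq=139 A_ack=387 B_seq=387 B_ack=139
After event 4: A_seq=139 A_ack=446 B_seq=446 B_ack=139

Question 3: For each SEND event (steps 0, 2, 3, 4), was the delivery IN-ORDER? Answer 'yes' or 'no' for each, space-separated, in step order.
Answer: yes no yes yes

Derivation:
Step 0: SEND seq=200 -> in-order
Step 2: SEND seq=124 -> out-of-order
Step 3: SEND seq=0 -> in-order
Step 4: SEND seq=387 -> in-order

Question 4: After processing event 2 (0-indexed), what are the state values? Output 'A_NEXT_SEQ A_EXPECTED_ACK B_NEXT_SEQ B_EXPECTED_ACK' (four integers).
After event 0: A_seq=0 A_ack=387 B_seq=387 B_ack=0
After event 1: A_seq=124 A_ack=387 B_seq=387 B_ack=0
After event 2: A_seq=139 A_ack=387 B_seq=387 B_ack=0

139 387 387 0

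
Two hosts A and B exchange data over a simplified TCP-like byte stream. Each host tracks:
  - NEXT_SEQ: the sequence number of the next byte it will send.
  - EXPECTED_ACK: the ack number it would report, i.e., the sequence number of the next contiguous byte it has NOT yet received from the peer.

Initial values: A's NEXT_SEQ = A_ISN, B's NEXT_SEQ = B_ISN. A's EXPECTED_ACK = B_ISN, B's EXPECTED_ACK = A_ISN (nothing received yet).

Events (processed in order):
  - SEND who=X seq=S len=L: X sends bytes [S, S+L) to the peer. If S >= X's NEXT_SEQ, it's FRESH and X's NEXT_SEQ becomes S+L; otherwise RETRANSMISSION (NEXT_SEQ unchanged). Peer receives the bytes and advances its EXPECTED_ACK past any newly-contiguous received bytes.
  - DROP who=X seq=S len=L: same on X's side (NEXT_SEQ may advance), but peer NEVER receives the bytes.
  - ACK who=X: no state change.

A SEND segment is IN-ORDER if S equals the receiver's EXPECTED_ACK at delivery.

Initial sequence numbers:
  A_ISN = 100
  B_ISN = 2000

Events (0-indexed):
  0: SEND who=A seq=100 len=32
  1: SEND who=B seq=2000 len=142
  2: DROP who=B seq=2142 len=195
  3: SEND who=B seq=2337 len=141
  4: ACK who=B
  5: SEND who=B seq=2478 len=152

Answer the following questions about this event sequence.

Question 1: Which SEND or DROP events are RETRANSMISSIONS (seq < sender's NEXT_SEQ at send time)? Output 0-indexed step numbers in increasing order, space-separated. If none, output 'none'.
Step 0: SEND seq=100 -> fresh
Step 1: SEND seq=2000 -> fresh
Step 2: DROP seq=2142 -> fresh
Step 3: SEND seq=2337 -> fresh
Step 5: SEND seq=2478 -> fresh

Answer: none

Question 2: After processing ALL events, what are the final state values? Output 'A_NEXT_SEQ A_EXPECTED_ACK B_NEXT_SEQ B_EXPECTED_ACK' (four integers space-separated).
Answer: 132 2142 2630 132

Derivation:
After event 0: A_seq=132 A_ack=2000 B_seq=2000 B_ack=132
After event 1: A_seq=132 A_ack=2142 B_seq=2142 B_ack=132
After event 2: A_seq=132 A_ack=2142 B_seq=2337 B_ack=132
After event 3: A_seq=132 A_ack=2142 B_seq=2478 B_ack=132
After event 4: A_seq=132 A_ack=2142 B_seq=2478 B_ack=132
After event 5: A_seq=132 A_ack=2142 B_seq=2630 B_ack=132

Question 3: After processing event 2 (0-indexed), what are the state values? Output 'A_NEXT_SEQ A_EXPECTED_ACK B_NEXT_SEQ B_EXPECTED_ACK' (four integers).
After event 0: A_seq=132 A_ack=2000 B_seq=2000 B_ack=132
After event 1: A_seq=132 A_ack=2142 B_seq=2142 B_ack=132
After event 2: A_seq=132 A_ack=2142 B_seq=2337 B_ack=132

132 2142 2337 132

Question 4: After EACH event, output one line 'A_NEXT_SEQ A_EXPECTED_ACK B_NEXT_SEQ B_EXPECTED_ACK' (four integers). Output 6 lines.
132 2000 2000 132
132 2142 2142 132
132 2142 2337 132
132 2142 2478 132
132 2142 2478 132
132 2142 2630 132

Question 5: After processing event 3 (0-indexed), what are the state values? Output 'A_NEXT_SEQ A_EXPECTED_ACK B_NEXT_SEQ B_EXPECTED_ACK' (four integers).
After event 0: A_seq=132 A_ack=2000 B_seq=2000 B_ack=132
After event 1: A_seq=132 A_ack=2142 B_seq=2142 B_ack=132
After event 2: A_seq=132 A_ack=2142 B_seq=2337 B_ack=132
After event 3: A_seq=132 A_ack=2142 B_seq=2478 B_ack=132

132 2142 2478 132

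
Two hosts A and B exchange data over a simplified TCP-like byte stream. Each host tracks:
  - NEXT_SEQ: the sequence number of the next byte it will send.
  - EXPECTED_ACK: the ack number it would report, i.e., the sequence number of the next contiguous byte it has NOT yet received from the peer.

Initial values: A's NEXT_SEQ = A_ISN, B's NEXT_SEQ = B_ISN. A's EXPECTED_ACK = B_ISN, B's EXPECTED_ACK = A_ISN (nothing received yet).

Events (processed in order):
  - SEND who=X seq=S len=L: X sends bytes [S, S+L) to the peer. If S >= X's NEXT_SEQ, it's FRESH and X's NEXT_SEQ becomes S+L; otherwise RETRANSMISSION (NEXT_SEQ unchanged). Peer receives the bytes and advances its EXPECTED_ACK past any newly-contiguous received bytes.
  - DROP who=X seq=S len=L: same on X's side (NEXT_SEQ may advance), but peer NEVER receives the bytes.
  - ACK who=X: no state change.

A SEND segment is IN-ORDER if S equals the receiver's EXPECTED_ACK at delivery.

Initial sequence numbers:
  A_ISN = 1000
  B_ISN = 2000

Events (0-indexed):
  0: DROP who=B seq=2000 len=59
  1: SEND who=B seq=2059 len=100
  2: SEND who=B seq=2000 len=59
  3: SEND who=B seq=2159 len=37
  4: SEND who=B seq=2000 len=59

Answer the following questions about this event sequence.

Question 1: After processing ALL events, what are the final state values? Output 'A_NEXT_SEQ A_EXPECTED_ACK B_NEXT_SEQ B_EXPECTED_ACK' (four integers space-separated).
After event 0: A_seq=1000 A_ack=2000 B_seq=2059 B_ack=1000
After event 1: A_seq=1000 A_ack=2000 B_seq=2159 B_ack=1000
After event 2: A_seq=1000 A_ack=2159 B_seq=2159 B_ack=1000
After event 3: A_seq=1000 A_ack=2196 B_seq=2196 B_ack=1000
After event 4: A_seq=1000 A_ack=2196 B_seq=2196 B_ack=1000

Answer: 1000 2196 2196 1000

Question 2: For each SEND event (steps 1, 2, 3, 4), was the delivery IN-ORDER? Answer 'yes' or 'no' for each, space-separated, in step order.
Step 1: SEND seq=2059 -> out-of-order
Step 2: SEND seq=2000 -> in-order
Step 3: SEND seq=2159 -> in-order
Step 4: SEND seq=2000 -> out-of-order

Answer: no yes yes no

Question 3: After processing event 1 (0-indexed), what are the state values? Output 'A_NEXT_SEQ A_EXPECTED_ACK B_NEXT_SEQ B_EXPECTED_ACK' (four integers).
After event 0: A_seq=1000 A_ack=2000 B_seq=2059 B_ack=1000
After event 1: A_seq=1000 A_ack=2000 B_seq=2159 B_ack=1000

1000 2000 2159 1000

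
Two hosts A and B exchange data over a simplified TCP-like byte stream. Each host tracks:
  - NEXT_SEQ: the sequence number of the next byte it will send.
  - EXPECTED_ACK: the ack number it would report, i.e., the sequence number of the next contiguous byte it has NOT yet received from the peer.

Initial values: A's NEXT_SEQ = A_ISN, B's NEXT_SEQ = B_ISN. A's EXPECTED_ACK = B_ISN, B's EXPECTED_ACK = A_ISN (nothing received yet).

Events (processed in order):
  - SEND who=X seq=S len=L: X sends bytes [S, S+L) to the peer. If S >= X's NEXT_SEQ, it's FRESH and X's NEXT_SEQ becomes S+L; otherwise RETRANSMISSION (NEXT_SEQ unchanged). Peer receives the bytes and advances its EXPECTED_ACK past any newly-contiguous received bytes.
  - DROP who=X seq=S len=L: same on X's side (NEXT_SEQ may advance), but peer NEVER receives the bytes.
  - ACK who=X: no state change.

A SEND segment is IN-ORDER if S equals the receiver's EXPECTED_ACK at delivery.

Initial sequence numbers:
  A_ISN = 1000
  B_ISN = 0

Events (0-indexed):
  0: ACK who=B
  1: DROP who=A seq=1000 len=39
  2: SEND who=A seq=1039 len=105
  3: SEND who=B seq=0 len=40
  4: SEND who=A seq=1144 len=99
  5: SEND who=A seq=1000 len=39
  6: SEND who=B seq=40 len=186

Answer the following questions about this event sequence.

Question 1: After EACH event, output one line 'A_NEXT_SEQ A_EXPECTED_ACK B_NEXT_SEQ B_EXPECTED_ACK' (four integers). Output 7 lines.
1000 0 0 1000
1039 0 0 1000
1144 0 0 1000
1144 40 40 1000
1243 40 40 1000
1243 40 40 1243
1243 226 226 1243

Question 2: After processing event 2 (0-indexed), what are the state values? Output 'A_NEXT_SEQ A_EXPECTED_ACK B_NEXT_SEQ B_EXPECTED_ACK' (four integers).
After event 0: A_seq=1000 A_ack=0 B_seq=0 B_ack=1000
After event 1: A_seq=1039 A_ack=0 B_seq=0 B_ack=1000
After event 2: A_seq=1144 A_ack=0 B_seq=0 B_ack=1000

1144 0 0 1000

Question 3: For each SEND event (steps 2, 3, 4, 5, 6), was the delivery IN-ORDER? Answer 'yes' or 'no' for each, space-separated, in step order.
Answer: no yes no yes yes

Derivation:
Step 2: SEND seq=1039 -> out-of-order
Step 3: SEND seq=0 -> in-order
Step 4: SEND seq=1144 -> out-of-order
Step 5: SEND seq=1000 -> in-order
Step 6: SEND seq=40 -> in-order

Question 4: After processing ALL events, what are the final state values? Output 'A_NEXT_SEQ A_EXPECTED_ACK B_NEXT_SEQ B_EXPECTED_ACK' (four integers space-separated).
After event 0: A_seq=1000 A_ack=0 B_seq=0 B_ack=1000
After event 1: A_seq=1039 A_ack=0 B_seq=0 B_ack=1000
After event 2: A_seq=1144 A_ack=0 B_seq=0 B_ack=1000
After event 3: A_seq=1144 A_ack=40 B_seq=40 B_ack=1000
After event 4: A_seq=1243 A_ack=40 B_seq=40 B_ack=1000
After event 5: A_seq=1243 A_ack=40 B_seq=40 B_ack=1243
After event 6: A_seq=1243 A_ack=226 B_seq=226 B_ack=1243

Answer: 1243 226 226 1243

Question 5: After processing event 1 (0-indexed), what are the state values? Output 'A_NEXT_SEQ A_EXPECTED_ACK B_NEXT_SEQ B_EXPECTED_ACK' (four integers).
After event 0: A_seq=1000 A_ack=0 B_seq=0 B_ack=1000
After event 1: A_seq=1039 A_ack=0 B_seq=0 B_ack=1000

1039 0 0 1000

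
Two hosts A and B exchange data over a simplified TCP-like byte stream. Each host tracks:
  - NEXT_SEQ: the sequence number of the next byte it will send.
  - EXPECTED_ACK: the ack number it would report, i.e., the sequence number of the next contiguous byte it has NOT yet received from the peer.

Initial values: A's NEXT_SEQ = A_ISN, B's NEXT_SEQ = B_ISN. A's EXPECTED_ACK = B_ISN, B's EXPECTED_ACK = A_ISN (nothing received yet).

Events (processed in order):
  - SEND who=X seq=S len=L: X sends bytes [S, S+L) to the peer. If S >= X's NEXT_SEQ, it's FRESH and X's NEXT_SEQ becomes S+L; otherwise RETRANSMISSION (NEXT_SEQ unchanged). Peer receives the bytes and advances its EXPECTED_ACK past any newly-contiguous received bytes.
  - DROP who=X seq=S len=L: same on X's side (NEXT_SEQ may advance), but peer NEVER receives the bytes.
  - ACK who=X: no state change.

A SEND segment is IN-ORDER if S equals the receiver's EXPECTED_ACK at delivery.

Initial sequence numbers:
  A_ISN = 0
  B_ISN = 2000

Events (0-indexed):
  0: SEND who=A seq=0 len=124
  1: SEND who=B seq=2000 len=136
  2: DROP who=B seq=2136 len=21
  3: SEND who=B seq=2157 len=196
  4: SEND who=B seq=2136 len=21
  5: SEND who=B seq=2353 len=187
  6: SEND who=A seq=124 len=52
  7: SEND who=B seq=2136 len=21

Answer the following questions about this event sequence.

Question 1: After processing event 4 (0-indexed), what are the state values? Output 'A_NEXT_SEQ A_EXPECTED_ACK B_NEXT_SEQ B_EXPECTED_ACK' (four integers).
After event 0: A_seq=124 A_ack=2000 B_seq=2000 B_ack=124
After event 1: A_seq=124 A_ack=2136 B_seq=2136 B_ack=124
After event 2: A_seq=124 A_ack=2136 B_seq=2157 B_ack=124
After event 3: A_seq=124 A_ack=2136 B_seq=2353 B_ack=124
After event 4: A_seq=124 A_ack=2353 B_seq=2353 B_ack=124

124 2353 2353 124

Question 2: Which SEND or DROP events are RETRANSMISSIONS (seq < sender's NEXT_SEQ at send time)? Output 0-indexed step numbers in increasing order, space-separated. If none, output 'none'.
Answer: 4 7

Derivation:
Step 0: SEND seq=0 -> fresh
Step 1: SEND seq=2000 -> fresh
Step 2: DROP seq=2136 -> fresh
Step 3: SEND seq=2157 -> fresh
Step 4: SEND seq=2136 -> retransmit
Step 5: SEND seq=2353 -> fresh
Step 6: SEND seq=124 -> fresh
Step 7: SEND seq=2136 -> retransmit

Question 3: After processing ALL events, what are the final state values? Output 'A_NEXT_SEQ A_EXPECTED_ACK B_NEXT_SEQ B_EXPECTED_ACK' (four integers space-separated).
After event 0: A_seq=124 A_ack=2000 B_seq=2000 B_ack=124
After event 1: A_seq=124 A_ack=2136 B_seq=2136 B_ack=124
After event 2: A_seq=124 A_ack=2136 B_seq=2157 B_ack=124
After event 3: A_seq=124 A_ack=2136 B_seq=2353 B_ack=124
After event 4: A_seq=124 A_ack=2353 B_seq=2353 B_ack=124
After event 5: A_seq=124 A_ack=2540 B_seq=2540 B_ack=124
After event 6: A_seq=176 A_ack=2540 B_seq=2540 B_ack=176
After event 7: A_seq=176 A_ack=2540 B_seq=2540 B_ack=176

Answer: 176 2540 2540 176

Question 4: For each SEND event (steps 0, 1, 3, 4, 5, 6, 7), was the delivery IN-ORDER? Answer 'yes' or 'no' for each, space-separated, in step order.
Answer: yes yes no yes yes yes no

Derivation:
Step 0: SEND seq=0 -> in-order
Step 1: SEND seq=2000 -> in-order
Step 3: SEND seq=2157 -> out-of-order
Step 4: SEND seq=2136 -> in-order
Step 5: SEND seq=2353 -> in-order
Step 6: SEND seq=124 -> in-order
Step 7: SEND seq=2136 -> out-of-order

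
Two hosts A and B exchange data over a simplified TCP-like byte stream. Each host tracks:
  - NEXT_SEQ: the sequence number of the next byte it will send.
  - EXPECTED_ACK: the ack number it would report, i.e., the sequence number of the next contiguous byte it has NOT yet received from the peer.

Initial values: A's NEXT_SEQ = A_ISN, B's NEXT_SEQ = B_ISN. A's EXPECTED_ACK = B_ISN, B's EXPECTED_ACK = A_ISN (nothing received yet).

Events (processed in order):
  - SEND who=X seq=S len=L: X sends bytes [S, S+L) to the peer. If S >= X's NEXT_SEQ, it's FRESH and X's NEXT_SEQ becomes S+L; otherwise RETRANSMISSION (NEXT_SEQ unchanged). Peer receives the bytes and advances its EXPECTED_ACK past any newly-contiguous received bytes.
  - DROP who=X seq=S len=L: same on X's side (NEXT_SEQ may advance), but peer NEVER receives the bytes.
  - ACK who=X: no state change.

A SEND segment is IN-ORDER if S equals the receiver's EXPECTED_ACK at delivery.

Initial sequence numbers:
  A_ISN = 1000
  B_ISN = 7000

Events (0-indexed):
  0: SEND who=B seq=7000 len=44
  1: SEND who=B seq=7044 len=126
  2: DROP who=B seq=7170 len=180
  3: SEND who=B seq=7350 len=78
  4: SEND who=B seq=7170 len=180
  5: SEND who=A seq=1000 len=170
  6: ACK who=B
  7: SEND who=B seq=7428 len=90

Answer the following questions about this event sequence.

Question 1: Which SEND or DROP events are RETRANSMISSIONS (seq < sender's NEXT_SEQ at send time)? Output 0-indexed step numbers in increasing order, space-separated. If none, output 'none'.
Answer: 4

Derivation:
Step 0: SEND seq=7000 -> fresh
Step 1: SEND seq=7044 -> fresh
Step 2: DROP seq=7170 -> fresh
Step 3: SEND seq=7350 -> fresh
Step 4: SEND seq=7170 -> retransmit
Step 5: SEND seq=1000 -> fresh
Step 7: SEND seq=7428 -> fresh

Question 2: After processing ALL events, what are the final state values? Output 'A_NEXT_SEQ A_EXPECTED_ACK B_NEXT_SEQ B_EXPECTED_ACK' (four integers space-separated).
Answer: 1170 7518 7518 1170

Derivation:
After event 0: A_seq=1000 A_ack=7044 B_seq=7044 B_ack=1000
After event 1: A_seq=1000 A_ack=7170 B_seq=7170 B_ack=1000
After event 2: A_seq=1000 A_ack=7170 B_seq=7350 B_ack=1000
After event 3: A_seq=1000 A_ack=7170 B_seq=7428 B_ack=1000
After event 4: A_seq=1000 A_ack=7428 B_seq=7428 B_ack=1000
After event 5: A_seq=1170 A_ack=7428 B_seq=7428 B_ack=1170
After event 6: A_seq=1170 A_ack=7428 B_seq=7428 B_ack=1170
After event 7: A_seq=1170 A_ack=7518 B_seq=7518 B_ack=1170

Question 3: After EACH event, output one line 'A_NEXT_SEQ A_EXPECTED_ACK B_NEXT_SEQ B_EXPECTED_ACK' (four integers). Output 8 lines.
1000 7044 7044 1000
1000 7170 7170 1000
1000 7170 7350 1000
1000 7170 7428 1000
1000 7428 7428 1000
1170 7428 7428 1170
1170 7428 7428 1170
1170 7518 7518 1170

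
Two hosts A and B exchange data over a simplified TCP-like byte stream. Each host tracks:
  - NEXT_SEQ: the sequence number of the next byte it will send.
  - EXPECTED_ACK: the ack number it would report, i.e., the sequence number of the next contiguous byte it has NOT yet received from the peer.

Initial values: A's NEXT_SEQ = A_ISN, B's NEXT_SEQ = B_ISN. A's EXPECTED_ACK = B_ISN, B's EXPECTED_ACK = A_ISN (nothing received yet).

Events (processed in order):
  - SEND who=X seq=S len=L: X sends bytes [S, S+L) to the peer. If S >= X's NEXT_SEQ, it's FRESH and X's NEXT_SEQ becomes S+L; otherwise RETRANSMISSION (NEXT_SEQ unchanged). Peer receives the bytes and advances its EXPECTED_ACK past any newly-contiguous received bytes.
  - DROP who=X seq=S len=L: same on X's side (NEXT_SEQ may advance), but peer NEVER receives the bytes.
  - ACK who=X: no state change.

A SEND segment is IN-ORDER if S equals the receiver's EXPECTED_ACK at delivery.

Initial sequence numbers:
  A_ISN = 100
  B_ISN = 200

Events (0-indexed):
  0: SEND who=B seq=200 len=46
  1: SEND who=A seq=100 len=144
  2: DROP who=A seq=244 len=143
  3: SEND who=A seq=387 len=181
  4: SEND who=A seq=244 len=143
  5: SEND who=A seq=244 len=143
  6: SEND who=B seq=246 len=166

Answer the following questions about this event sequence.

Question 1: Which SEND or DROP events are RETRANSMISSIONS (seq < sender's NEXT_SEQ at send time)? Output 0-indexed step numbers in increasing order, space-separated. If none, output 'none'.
Step 0: SEND seq=200 -> fresh
Step 1: SEND seq=100 -> fresh
Step 2: DROP seq=244 -> fresh
Step 3: SEND seq=387 -> fresh
Step 4: SEND seq=244 -> retransmit
Step 5: SEND seq=244 -> retransmit
Step 6: SEND seq=246 -> fresh

Answer: 4 5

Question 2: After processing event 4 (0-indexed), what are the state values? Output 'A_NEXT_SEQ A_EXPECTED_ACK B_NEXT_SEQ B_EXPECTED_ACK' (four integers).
After event 0: A_seq=100 A_ack=246 B_seq=246 B_ack=100
After event 1: A_seq=244 A_ack=246 B_seq=246 B_ack=244
After event 2: A_seq=387 A_ack=246 B_seq=246 B_ack=244
After event 3: A_seq=568 A_ack=246 B_seq=246 B_ack=244
After event 4: A_seq=568 A_ack=246 B_seq=246 B_ack=568

568 246 246 568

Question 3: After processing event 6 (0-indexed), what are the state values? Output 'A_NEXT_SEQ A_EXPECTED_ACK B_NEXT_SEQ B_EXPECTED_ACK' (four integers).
After event 0: A_seq=100 A_ack=246 B_seq=246 B_ack=100
After event 1: A_seq=244 A_ack=246 B_seq=246 B_ack=244
After event 2: A_seq=387 A_ack=246 B_seq=246 B_ack=244
After event 3: A_seq=568 A_ack=246 B_seq=246 B_ack=244
After event 4: A_seq=568 A_ack=246 B_seq=246 B_ack=568
After event 5: A_seq=568 A_ack=246 B_seq=246 B_ack=568
After event 6: A_seq=568 A_ack=412 B_seq=412 B_ack=568

568 412 412 568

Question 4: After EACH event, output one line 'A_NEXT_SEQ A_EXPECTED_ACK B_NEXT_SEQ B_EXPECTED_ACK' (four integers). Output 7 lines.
100 246 246 100
244 246 246 244
387 246 246 244
568 246 246 244
568 246 246 568
568 246 246 568
568 412 412 568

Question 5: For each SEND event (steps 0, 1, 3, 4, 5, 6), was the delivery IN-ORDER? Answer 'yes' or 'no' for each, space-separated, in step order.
Step 0: SEND seq=200 -> in-order
Step 1: SEND seq=100 -> in-order
Step 3: SEND seq=387 -> out-of-order
Step 4: SEND seq=244 -> in-order
Step 5: SEND seq=244 -> out-of-order
Step 6: SEND seq=246 -> in-order

Answer: yes yes no yes no yes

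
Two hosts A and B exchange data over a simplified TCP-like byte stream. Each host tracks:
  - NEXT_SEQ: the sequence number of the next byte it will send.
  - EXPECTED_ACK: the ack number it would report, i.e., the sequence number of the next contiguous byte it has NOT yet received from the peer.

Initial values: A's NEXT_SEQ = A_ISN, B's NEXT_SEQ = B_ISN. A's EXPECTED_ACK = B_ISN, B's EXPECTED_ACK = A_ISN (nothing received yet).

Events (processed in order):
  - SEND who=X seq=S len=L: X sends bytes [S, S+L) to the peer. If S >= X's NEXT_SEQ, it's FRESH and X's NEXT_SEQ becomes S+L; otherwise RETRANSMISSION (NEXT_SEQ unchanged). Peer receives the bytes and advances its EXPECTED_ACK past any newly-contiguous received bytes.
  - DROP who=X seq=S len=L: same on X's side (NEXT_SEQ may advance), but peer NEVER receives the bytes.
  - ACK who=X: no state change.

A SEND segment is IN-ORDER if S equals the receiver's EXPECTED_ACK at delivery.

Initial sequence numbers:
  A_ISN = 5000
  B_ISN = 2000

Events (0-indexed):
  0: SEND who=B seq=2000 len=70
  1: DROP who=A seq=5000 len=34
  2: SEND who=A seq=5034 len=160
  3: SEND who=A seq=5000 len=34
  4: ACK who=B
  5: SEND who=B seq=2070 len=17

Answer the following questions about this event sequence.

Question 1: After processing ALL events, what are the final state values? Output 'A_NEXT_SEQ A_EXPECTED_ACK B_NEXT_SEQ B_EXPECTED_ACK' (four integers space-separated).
Answer: 5194 2087 2087 5194

Derivation:
After event 0: A_seq=5000 A_ack=2070 B_seq=2070 B_ack=5000
After event 1: A_seq=5034 A_ack=2070 B_seq=2070 B_ack=5000
After event 2: A_seq=5194 A_ack=2070 B_seq=2070 B_ack=5000
After event 3: A_seq=5194 A_ack=2070 B_seq=2070 B_ack=5194
After event 4: A_seq=5194 A_ack=2070 B_seq=2070 B_ack=5194
After event 5: A_seq=5194 A_ack=2087 B_seq=2087 B_ack=5194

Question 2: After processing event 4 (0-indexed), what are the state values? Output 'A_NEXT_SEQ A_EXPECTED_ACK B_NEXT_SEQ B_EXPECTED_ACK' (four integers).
After event 0: A_seq=5000 A_ack=2070 B_seq=2070 B_ack=5000
After event 1: A_seq=5034 A_ack=2070 B_seq=2070 B_ack=5000
After event 2: A_seq=5194 A_ack=2070 B_seq=2070 B_ack=5000
After event 3: A_seq=5194 A_ack=2070 B_seq=2070 B_ack=5194
After event 4: A_seq=5194 A_ack=2070 B_seq=2070 B_ack=5194

5194 2070 2070 5194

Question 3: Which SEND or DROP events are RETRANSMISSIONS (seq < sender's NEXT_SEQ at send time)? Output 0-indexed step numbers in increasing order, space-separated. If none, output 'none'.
Step 0: SEND seq=2000 -> fresh
Step 1: DROP seq=5000 -> fresh
Step 2: SEND seq=5034 -> fresh
Step 3: SEND seq=5000 -> retransmit
Step 5: SEND seq=2070 -> fresh

Answer: 3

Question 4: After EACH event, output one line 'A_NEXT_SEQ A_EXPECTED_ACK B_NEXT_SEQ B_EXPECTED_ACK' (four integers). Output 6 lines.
5000 2070 2070 5000
5034 2070 2070 5000
5194 2070 2070 5000
5194 2070 2070 5194
5194 2070 2070 5194
5194 2087 2087 5194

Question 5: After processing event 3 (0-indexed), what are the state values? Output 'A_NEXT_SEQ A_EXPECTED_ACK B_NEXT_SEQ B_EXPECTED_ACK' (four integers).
After event 0: A_seq=5000 A_ack=2070 B_seq=2070 B_ack=5000
After event 1: A_seq=5034 A_ack=2070 B_seq=2070 B_ack=5000
After event 2: A_seq=5194 A_ack=2070 B_seq=2070 B_ack=5000
After event 3: A_seq=5194 A_ack=2070 B_seq=2070 B_ack=5194

5194 2070 2070 5194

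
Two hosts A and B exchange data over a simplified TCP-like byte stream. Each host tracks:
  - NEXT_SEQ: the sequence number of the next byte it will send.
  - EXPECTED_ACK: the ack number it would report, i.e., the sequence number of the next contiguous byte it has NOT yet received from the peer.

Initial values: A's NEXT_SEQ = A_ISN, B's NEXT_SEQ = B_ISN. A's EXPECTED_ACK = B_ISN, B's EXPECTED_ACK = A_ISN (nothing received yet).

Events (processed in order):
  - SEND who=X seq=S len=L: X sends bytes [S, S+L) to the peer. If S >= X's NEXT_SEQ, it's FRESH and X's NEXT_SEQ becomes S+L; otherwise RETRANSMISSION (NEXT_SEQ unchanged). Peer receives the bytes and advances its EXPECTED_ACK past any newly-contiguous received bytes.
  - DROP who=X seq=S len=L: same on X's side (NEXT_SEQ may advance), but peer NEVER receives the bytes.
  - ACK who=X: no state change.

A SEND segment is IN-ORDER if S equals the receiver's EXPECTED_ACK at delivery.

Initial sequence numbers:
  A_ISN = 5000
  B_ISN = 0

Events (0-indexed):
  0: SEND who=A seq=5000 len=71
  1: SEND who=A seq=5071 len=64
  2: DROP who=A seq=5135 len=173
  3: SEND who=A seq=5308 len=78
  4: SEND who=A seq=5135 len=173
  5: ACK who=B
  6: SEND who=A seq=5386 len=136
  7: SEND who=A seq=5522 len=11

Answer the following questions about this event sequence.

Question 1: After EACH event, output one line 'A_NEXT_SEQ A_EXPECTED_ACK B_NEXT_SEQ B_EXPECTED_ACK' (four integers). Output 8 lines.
5071 0 0 5071
5135 0 0 5135
5308 0 0 5135
5386 0 0 5135
5386 0 0 5386
5386 0 0 5386
5522 0 0 5522
5533 0 0 5533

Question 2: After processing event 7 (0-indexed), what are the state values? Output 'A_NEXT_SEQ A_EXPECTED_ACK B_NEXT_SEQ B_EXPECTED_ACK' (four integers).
After event 0: A_seq=5071 A_ack=0 B_seq=0 B_ack=5071
After event 1: A_seq=5135 A_ack=0 B_seq=0 B_ack=5135
After event 2: A_seq=5308 A_ack=0 B_seq=0 B_ack=5135
After event 3: A_seq=5386 A_ack=0 B_seq=0 B_ack=5135
After event 4: A_seq=5386 A_ack=0 B_seq=0 B_ack=5386
After event 5: A_seq=5386 A_ack=0 B_seq=0 B_ack=5386
After event 6: A_seq=5522 A_ack=0 B_seq=0 B_ack=5522
After event 7: A_seq=5533 A_ack=0 B_seq=0 B_ack=5533

5533 0 0 5533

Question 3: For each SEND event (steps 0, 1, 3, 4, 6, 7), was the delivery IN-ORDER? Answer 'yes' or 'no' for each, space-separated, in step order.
Step 0: SEND seq=5000 -> in-order
Step 1: SEND seq=5071 -> in-order
Step 3: SEND seq=5308 -> out-of-order
Step 4: SEND seq=5135 -> in-order
Step 6: SEND seq=5386 -> in-order
Step 7: SEND seq=5522 -> in-order

Answer: yes yes no yes yes yes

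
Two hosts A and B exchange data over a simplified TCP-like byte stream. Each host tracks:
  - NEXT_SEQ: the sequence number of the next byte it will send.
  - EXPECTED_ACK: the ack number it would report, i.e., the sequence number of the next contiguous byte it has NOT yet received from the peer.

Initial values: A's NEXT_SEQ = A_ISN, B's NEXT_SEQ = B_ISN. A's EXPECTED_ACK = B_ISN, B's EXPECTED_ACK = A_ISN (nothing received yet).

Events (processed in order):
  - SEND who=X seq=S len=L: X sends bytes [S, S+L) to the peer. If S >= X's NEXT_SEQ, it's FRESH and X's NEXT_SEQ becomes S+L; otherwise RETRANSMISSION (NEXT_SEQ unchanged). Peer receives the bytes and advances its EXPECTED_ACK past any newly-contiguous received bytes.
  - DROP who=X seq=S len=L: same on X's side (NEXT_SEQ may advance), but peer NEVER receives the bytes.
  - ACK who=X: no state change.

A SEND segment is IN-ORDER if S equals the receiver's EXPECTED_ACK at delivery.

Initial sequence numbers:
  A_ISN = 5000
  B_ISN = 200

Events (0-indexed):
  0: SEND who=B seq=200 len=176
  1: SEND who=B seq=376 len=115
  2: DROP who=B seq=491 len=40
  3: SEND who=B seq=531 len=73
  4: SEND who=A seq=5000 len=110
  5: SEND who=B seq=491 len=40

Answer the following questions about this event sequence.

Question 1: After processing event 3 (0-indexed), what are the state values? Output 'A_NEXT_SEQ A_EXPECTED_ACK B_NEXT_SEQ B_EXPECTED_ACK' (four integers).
After event 0: A_seq=5000 A_ack=376 B_seq=376 B_ack=5000
After event 1: A_seq=5000 A_ack=491 B_seq=491 B_ack=5000
After event 2: A_seq=5000 A_ack=491 B_seq=531 B_ack=5000
After event 3: A_seq=5000 A_ack=491 B_seq=604 B_ack=5000

5000 491 604 5000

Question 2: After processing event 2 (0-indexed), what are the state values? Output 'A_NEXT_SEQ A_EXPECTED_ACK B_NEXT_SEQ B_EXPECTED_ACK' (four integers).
After event 0: A_seq=5000 A_ack=376 B_seq=376 B_ack=5000
After event 1: A_seq=5000 A_ack=491 B_seq=491 B_ack=5000
After event 2: A_seq=5000 A_ack=491 B_seq=531 B_ack=5000

5000 491 531 5000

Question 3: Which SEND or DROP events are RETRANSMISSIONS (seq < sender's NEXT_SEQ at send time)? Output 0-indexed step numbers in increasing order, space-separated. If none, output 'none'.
Step 0: SEND seq=200 -> fresh
Step 1: SEND seq=376 -> fresh
Step 2: DROP seq=491 -> fresh
Step 3: SEND seq=531 -> fresh
Step 4: SEND seq=5000 -> fresh
Step 5: SEND seq=491 -> retransmit

Answer: 5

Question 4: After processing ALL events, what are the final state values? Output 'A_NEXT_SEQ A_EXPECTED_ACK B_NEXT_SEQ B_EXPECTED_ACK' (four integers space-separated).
After event 0: A_seq=5000 A_ack=376 B_seq=376 B_ack=5000
After event 1: A_seq=5000 A_ack=491 B_seq=491 B_ack=5000
After event 2: A_seq=5000 A_ack=491 B_seq=531 B_ack=5000
After event 3: A_seq=5000 A_ack=491 B_seq=604 B_ack=5000
After event 4: A_seq=5110 A_ack=491 B_seq=604 B_ack=5110
After event 5: A_seq=5110 A_ack=604 B_seq=604 B_ack=5110

Answer: 5110 604 604 5110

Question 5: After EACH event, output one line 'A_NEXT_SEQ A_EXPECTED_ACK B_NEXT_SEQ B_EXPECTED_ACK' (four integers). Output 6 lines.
5000 376 376 5000
5000 491 491 5000
5000 491 531 5000
5000 491 604 5000
5110 491 604 5110
5110 604 604 5110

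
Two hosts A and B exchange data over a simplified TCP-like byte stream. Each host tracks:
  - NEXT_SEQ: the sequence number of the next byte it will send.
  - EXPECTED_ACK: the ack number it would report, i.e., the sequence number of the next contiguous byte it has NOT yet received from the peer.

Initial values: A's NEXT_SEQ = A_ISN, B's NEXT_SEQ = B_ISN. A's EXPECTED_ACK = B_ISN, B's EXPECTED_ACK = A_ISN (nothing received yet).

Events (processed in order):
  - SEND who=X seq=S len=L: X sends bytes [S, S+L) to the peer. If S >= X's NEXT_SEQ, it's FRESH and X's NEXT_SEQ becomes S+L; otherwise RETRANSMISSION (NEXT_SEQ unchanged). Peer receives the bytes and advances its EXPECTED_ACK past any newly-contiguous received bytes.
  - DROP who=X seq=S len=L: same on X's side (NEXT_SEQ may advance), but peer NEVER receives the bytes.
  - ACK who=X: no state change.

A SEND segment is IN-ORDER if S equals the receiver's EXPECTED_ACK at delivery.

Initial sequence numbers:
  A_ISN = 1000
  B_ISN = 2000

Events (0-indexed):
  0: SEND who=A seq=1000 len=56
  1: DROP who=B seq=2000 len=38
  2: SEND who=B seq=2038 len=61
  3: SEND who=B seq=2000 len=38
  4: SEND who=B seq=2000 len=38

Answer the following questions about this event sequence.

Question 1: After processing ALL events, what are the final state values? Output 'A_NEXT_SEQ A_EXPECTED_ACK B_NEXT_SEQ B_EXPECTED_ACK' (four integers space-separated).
After event 0: A_seq=1056 A_ack=2000 B_seq=2000 B_ack=1056
After event 1: A_seq=1056 A_ack=2000 B_seq=2038 B_ack=1056
After event 2: A_seq=1056 A_ack=2000 B_seq=2099 B_ack=1056
After event 3: A_seq=1056 A_ack=2099 B_seq=2099 B_ack=1056
After event 4: A_seq=1056 A_ack=2099 B_seq=2099 B_ack=1056

Answer: 1056 2099 2099 1056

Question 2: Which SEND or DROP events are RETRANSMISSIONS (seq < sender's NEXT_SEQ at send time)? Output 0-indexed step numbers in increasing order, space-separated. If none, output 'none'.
Step 0: SEND seq=1000 -> fresh
Step 1: DROP seq=2000 -> fresh
Step 2: SEND seq=2038 -> fresh
Step 3: SEND seq=2000 -> retransmit
Step 4: SEND seq=2000 -> retransmit

Answer: 3 4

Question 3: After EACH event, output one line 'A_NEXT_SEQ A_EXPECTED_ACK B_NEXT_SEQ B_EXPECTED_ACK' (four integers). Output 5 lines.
1056 2000 2000 1056
1056 2000 2038 1056
1056 2000 2099 1056
1056 2099 2099 1056
1056 2099 2099 1056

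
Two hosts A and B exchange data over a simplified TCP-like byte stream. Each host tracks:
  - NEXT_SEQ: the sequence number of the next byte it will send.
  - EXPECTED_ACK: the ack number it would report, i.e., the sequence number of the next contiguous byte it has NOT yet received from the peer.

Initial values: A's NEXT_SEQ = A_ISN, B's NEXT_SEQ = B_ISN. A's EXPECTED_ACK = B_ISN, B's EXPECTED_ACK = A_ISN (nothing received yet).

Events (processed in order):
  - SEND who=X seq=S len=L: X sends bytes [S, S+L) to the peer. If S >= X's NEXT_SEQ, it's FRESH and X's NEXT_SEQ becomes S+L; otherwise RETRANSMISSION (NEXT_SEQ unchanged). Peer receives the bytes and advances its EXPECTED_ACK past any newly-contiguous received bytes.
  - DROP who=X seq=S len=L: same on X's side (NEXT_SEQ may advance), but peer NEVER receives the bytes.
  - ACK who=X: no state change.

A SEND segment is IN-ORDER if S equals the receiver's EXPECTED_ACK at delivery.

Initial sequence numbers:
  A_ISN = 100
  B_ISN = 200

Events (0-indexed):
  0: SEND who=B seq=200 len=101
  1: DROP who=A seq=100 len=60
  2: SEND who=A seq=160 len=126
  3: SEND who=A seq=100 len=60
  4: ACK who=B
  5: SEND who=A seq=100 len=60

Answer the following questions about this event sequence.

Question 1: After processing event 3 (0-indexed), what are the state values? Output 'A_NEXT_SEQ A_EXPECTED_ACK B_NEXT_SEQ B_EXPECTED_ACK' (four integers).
After event 0: A_seq=100 A_ack=301 B_seq=301 B_ack=100
After event 1: A_seq=160 A_ack=301 B_seq=301 B_ack=100
After event 2: A_seq=286 A_ack=301 B_seq=301 B_ack=100
After event 3: A_seq=286 A_ack=301 B_seq=301 B_ack=286

286 301 301 286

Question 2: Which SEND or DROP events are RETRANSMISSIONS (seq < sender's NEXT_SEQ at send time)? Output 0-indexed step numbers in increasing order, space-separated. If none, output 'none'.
Answer: 3 5

Derivation:
Step 0: SEND seq=200 -> fresh
Step 1: DROP seq=100 -> fresh
Step 2: SEND seq=160 -> fresh
Step 3: SEND seq=100 -> retransmit
Step 5: SEND seq=100 -> retransmit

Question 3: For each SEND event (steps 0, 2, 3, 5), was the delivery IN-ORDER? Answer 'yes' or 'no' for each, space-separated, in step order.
Step 0: SEND seq=200 -> in-order
Step 2: SEND seq=160 -> out-of-order
Step 3: SEND seq=100 -> in-order
Step 5: SEND seq=100 -> out-of-order

Answer: yes no yes no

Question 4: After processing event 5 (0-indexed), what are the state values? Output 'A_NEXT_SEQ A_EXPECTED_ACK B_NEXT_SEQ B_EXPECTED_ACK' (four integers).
After event 0: A_seq=100 A_ack=301 B_seq=301 B_ack=100
After event 1: A_seq=160 A_ack=301 B_seq=301 B_ack=100
After event 2: A_seq=286 A_ack=301 B_seq=301 B_ack=100
After event 3: A_seq=286 A_ack=301 B_seq=301 B_ack=286
After event 4: A_seq=286 A_ack=301 B_seq=301 B_ack=286
After event 5: A_seq=286 A_ack=301 B_seq=301 B_ack=286

286 301 301 286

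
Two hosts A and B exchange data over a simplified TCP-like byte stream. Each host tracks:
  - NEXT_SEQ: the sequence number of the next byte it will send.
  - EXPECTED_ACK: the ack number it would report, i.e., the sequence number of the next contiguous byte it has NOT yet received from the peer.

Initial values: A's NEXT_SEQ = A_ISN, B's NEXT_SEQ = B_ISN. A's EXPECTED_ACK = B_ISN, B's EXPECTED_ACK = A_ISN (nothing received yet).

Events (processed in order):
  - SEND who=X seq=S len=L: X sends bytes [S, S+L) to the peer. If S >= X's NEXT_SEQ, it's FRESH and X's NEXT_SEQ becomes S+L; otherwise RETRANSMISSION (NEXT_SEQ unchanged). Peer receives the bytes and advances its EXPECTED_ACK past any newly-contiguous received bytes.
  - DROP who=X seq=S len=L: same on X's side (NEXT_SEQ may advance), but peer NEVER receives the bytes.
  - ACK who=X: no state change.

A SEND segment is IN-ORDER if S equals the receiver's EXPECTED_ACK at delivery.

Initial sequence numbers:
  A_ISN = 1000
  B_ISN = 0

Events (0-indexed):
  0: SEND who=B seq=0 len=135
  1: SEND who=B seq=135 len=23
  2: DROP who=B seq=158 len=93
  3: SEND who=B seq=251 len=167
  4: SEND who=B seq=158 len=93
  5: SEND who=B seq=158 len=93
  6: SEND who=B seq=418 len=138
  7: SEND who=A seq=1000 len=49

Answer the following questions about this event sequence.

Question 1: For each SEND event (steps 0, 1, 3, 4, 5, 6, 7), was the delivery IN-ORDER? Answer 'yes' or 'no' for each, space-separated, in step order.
Step 0: SEND seq=0 -> in-order
Step 1: SEND seq=135 -> in-order
Step 3: SEND seq=251 -> out-of-order
Step 4: SEND seq=158 -> in-order
Step 5: SEND seq=158 -> out-of-order
Step 6: SEND seq=418 -> in-order
Step 7: SEND seq=1000 -> in-order

Answer: yes yes no yes no yes yes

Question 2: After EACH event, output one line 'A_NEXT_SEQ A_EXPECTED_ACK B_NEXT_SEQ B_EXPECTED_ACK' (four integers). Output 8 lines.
1000 135 135 1000
1000 158 158 1000
1000 158 251 1000
1000 158 418 1000
1000 418 418 1000
1000 418 418 1000
1000 556 556 1000
1049 556 556 1049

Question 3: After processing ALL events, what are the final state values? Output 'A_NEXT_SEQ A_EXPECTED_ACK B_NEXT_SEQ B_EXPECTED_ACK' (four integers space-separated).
Answer: 1049 556 556 1049

Derivation:
After event 0: A_seq=1000 A_ack=135 B_seq=135 B_ack=1000
After event 1: A_seq=1000 A_ack=158 B_seq=158 B_ack=1000
After event 2: A_seq=1000 A_ack=158 B_seq=251 B_ack=1000
After event 3: A_seq=1000 A_ack=158 B_seq=418 B_ack=1000
After event 4: A_seq=1000 A_ack=418 B_seq=418 B_ack=1000
After event 5: A_seq=1000 A_ack=418 B_seq=418 B_ack=1000
After event 6: A_seq=1000 A_ack=556 B_seq=556 B_ack=1000
After event 7: A_seq=1049 A_ack=556 B_seq=556 B_ack=1049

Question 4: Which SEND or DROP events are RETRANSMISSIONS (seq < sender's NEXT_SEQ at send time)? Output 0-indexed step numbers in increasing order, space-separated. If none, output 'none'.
Step 0: SEND seq=0 -> fresh
Step 1: SEND seq=135 -> fresh
Step 2: DROP seq=158 -> fresh
Step 3: SEND seq=251 -> fresh
Step 4: SEND seq=158 -> retransmit
Step 5: SEND seq=158 -> retransmit
Step 6: SEND seq=418 -> fresh
Step 7: SEND seq=1000 -> fresh

Answer: 4 5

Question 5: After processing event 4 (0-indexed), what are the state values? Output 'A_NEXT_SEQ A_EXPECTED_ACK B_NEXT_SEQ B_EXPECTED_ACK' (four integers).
After event 0: A_seq=1000 A_ack=135 B_seq=135 B_ack=1000
After event 1: A_seq=1000 A_ack=158 B_seq=158 B_ack=1000
After event 2: A_seq=1000 A_ack=158 B_seq=251 B_ack=1000
After event 3: A_seq=1000 A_ack=158 B_seq=418 B_ack=1000
After event 4: A_seq=1000 A_ack=418 B_seq=418 B_ack=1000

1000 418 418 1000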